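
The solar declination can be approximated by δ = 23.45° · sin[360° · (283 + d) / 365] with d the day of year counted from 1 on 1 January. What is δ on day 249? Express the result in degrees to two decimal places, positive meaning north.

+6.18°

360 × (283 + 249) / 365 = 524.712°; sin(524.712°) = 0.2637.
δ = 23.45 × 0.2637 = 6.184° ≈ +6.18°.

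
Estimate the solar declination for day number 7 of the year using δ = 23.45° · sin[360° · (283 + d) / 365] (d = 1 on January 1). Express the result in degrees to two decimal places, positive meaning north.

-22.54°

360 × (283 + 7) / 365 = 286.027°; sin(286.027°) = -0.9611.
δ = 23.45 × -0.9611 = -22.538° ≈ -22.54°.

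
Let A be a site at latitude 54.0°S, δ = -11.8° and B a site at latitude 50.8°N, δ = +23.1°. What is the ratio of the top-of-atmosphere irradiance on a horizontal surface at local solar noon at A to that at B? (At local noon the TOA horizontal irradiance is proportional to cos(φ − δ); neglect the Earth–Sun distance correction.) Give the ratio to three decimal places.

A: cos θ_z = cos(-54.0° − (-11.8°)) = 0.7408.
B: cos θ_z = cos(50.8° − (23.1°)) = 0.8854.
Ratio A/B = 0.7408 / 0.8854 = 0.8367.

0.837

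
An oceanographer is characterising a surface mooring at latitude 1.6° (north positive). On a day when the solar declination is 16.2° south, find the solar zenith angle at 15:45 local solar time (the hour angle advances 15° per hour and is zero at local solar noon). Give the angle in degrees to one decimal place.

58.3°

Hour angle H = 15° × (15.75 − 12) = 56.25°.
cos θ_z = sin(1.6°) sin(-16.2°) + cos(1.6°) cos(-16.2°) cos(56.25°) = -0.0078 + 0.5333 = 0.5255.
θ_z = arccos(0.5255) = 58.30°.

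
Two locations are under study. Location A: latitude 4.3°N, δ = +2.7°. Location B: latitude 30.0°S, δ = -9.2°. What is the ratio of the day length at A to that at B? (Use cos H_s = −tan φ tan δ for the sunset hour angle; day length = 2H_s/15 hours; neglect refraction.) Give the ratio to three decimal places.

A: H_s = arccos(−tan 4.3° · tan 2.7°) = 90.20°, so 2H_s/15 = 12.0267 h.
B: H_s = arccos(−tan -30.0° · tan -9.2°) = 95.37°, so 2H_s/15 = 12.7160 h.
Ratio A/B = 12.0267 / 12.7160 = 0.9458.

0.946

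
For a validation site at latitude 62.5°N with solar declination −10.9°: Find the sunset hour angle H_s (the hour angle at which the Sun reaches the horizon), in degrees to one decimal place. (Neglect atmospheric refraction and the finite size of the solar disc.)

−tan φ tan δ = −(1.9210)(-0.1926) = 0.3700; H_s = arccos(0.3700) = 68.28°.

68.3°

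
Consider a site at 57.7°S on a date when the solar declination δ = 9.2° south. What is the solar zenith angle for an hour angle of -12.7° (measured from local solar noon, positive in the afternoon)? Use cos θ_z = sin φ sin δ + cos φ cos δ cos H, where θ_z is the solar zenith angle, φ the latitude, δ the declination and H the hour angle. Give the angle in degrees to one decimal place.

cos θ_z = sin φ sin δ + cos φ cos δ cos H = (-0.8453)(-0.1599) + (0.5344)(0.9871)(0.9755) = 0.6497.
θ_z = arccos(0.6497) = 49.48°.

49.5°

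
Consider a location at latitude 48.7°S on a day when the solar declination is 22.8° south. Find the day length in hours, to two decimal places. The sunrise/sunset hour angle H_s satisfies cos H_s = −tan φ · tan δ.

15.81 hours

−tan φ tan δ = −(-1.1383)(-0.4204) = -0.4785; H_s = arccos(-0.4785) = 118.59°.
Day length = 2 H_s / 15° h⁻¹ = 237.18° / 15 = 15.812 h.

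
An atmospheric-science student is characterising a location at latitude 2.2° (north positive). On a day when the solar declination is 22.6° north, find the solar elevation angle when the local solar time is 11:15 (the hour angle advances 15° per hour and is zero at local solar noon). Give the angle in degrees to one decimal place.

66.9°

Hour angle H = 15° × (11.25 − 12) = -11.25°.
With φ = 2.2°, δ = 22.6°, H = -11.25°: sin φ sin δ = 0.0148, cos φ cos δ cos H = 0.9048, so cos θ_z = 0.9196.
θ_z = arccos(0.9196) = 23.13°, so the elevation is 90° − 23.13° = 66.87°.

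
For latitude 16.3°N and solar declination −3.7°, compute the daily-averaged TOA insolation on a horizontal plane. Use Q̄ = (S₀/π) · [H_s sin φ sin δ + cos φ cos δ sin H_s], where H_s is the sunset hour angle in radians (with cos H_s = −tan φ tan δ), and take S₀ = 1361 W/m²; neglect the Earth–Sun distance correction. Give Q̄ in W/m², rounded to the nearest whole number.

403 W/m²

−tan φ tan δ = −(0.2924)(-0.0647) = 0.0189; H_s = arccos(0.0189) = 88.92°. In radians, H_s = 1.5519.
H_s sin φ sin δ = 1.5519 × 0.2807 × -0.0645 = -0.0281.
cos φ cos δ sin H_s = 0.9598 × 0.9979 × 0.9998 = 0.9576.
Q̄ = (1361/π) × (-0.0281 + 0.9576) = 433.22 × 0.9295 = 402.68 W/m².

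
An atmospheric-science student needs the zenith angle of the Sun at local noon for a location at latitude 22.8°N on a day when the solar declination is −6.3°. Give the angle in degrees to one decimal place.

29.1°

At local solar noon the hour angle is zero, so the zenith angle is |φ − δ| = |22.8° − (-6.3°)| = 29.1°.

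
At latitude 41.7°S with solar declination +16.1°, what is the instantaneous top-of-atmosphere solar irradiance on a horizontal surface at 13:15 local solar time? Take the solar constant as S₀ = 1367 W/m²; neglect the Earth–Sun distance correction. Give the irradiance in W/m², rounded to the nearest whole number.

Hour angle H = 15° × (13.25 − 12) = 18.75°.
cos θ_z = sin φ sin δ + cos φ cos δ cos H = (-0.6652)(0.2773) + (0.7466)(0.9608)(0.9469) = 0.4948.
Top-of-atmosphere irradiance = S₀ cos θ_z = 1367 × 0.4948 = 676.39 W/m².

676 W/m²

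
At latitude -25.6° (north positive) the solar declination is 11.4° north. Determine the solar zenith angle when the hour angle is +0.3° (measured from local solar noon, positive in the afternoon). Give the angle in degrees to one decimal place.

37.0°

With φ = -25.6°, δ = 11.4°, H = 0.30°: sin φ sin δ = -0.0854, cos φ cos δ cos H = 0.8840, so cos θ_z = 0.7986.
θ_z = arccos(0.7986) = 37.00°.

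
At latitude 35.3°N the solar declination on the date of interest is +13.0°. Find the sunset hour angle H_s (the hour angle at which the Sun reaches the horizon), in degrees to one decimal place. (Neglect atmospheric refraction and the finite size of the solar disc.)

99.4°

−tan φ tan δ = −(0.7080)(0.2309) = -0.1635; H_s = arccos(-0.1635) = 99.41°.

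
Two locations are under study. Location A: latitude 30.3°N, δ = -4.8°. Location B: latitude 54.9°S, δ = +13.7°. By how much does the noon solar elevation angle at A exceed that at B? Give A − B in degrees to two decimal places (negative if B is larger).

+33.50°

A: 90° − |30.3 − (-4.8)| = 54.90°.
B: 90° − |-54.9 − (13.7)| = 21.40°.
A − B = 54.90 − 21.40 = 33.50°.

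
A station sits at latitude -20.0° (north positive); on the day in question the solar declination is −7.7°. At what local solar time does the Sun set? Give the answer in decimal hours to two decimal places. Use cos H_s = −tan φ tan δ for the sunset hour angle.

18.19 h

cos H_s = −tan(-20.0°) · tan(-7.7°) = -0.0492, so H_s = arccos(-0.0492) = 92.82°.
Sunset is at 12 + H_s/15 = 12 + 6.188 = 18.188 h local solar time.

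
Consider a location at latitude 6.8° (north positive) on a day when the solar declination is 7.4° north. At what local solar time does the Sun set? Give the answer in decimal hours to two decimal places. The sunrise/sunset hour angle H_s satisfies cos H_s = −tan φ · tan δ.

cos H_s = −tan(6.8°) · tan(7.4°) = -0.0155, so H_s = arccos(-0.0155) = 90.89°.
Sunset is at 12 + H_s/15 = 12 + 6.059 = 18.059 h local solar time.

18.06 h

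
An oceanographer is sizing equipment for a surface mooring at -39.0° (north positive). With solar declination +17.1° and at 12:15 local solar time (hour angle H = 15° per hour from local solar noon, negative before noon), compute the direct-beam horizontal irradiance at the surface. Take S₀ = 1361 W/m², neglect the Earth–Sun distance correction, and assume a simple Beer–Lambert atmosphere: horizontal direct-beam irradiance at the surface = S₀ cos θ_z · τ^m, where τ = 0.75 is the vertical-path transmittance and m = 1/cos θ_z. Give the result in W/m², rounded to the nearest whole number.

Hour angle H = 15° × (12.25 − 12) = 3.75°.
cos θ_z = sin(-39.0°) sin(17.1°) + cos(-39.0°) cos(17.1°) cos(3.75°) = -0.1850 + 0.7412 = 0.5562.
Air mass m = 1/cos θ_z = 1/0.5562 = 1.798; τ^m = 0.75^1.798 = 0.5962.
Surface direct beam = 1361 × 0.5562 × 0.5962 = 451.32 W/m².

451 W/m²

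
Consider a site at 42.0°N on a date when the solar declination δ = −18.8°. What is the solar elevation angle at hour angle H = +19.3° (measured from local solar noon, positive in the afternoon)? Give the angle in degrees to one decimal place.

cos θ_z = sin(42.0°) sin(-18.8°) + cos(42.0°) cos(-18.8°) cos(19.30°) = -0.2156 + 0.6640 = 0.4484.
θ_z = arccos(0.4484) = 63.36°, so the elevation is 90° − 63.36° = 26.64°.

26.6°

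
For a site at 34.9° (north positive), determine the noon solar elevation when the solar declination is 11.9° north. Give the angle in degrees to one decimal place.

At local solar noon the hour angle is zero, so the elevation is 90° − |φ − δ| = 90° − |34.9° − (11.9°)| = 90° − 23.0° = 67.0°.

67.0°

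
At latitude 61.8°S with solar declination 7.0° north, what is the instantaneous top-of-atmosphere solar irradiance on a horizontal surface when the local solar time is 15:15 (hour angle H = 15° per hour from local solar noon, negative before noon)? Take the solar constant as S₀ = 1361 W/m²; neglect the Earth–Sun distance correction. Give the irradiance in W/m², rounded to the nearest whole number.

275 W/m²

Hour angle H = 15° × (15.25 − 12) = 48.75°.
cos θ_z = sin φ sin δ + cos φ cos δ cos H = (-0.8813)(0.1219) + (0.4726)(0.9925)(0.6593) = 0.2018.
Top-of-atmosphere irradiance = S₀ cos θ_z = 1361 × 0.2018 = 274.65 W/m².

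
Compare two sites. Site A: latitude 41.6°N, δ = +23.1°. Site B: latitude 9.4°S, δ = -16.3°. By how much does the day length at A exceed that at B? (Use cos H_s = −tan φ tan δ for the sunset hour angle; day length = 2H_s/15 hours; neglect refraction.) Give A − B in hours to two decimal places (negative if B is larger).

+2.60 h

A: H_s = arccos(−tan 41.6° · tan 23.1°) = 112.25°, so 2H_s/15 = 14.9667 h.
B: H_s = arccos(−tan -9.4° · tan -16.3°) = 92.77°, so 2H_s/15 = 12.3693 h.
A − B = 14.9667 − 12.3693 = 2.5974 h.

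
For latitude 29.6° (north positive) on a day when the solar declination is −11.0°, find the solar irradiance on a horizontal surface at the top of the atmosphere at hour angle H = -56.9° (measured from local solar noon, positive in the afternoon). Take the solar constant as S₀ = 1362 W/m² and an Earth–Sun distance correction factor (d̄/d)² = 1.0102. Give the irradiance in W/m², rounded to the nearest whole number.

With φ = 29.6°, δ = -11.0°, H = -56.90°: sin φ sin δ = -0.0942, cos φ cos δ cos H = 0.4661, so cos θ_z = 0.3719.
Top-of-atmosphere irradiance = S₀ (d̄/d)² cos θ_z = 1362 × 1.0102 × 0.3719 = 511.69 W/m².

512 W/m²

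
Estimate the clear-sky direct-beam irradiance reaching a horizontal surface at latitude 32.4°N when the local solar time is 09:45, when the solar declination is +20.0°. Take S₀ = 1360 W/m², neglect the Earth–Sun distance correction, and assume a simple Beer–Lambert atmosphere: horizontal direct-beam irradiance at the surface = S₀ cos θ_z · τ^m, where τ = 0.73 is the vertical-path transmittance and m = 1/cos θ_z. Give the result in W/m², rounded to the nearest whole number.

Hour angle H = 15° × (9.75 − 12) = -33.75°.
cos θ_z = sin φ sin δ + cos φ cos δ cos H = (0.5358)(0.3420) + (0.8443)(0.9397)(0.8315) = 0.8429.
Air mass m = 1/cos θ_z = 1/0.8429 = 1.186; τ^m = 0.73^1.186 = 0.6885.
Surface direct beam = 1360 × 0.8429 × 0.6885 = 789.26 W/m².

789 W/m²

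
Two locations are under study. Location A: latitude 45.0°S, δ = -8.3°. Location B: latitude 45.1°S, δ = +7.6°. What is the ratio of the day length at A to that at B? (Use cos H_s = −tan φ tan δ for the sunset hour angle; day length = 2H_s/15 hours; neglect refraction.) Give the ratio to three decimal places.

A: H_s = arccos(−tan -45.0° · tan -8.3°) = 98.39°, so 2H_s/15 = 13.1187 h.
B: H_s = arccos(−tan -45.1° · tan 7.6°) = 82.31°, so 2H_s/15 = 10.9747 h.
Ratio A/B = 13.1187 / 10.9747 = 1.1954.

1.195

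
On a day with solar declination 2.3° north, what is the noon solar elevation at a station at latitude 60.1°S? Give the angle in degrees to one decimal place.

At local solar noon the hour angle is zero, so the elevation is 90° − |φ − δ| = 90° − |-60.1° − (2.3°)| = 90° − 62.4° = 27.6°.

27.6°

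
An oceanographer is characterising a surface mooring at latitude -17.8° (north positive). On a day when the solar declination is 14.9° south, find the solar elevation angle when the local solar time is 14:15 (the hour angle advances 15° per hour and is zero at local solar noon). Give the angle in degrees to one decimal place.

Hour angle H = 15° × (14.25 − 12) = 33.75°.
cos θ_z = sin(-17.8°) sin(-14.9°) + cos(-17.8°) cos(-14.9°) cos(33.75°) = 0.0786 + 0.7650 = 0.8436.
θ_z = arccos(0.8436) = 32.48°, so the elevation is 90° − 32.48° = 57.52°.

57.5°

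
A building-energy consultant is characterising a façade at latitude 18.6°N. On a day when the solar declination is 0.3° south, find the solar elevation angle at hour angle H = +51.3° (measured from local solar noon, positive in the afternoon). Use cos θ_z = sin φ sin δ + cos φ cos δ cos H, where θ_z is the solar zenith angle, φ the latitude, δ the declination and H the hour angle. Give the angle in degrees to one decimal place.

36.2°

cos θ_z = sin φ sin δ + cos φ cos δ cos H = (0.3190)(-0.0052) + (0.9478)(1.0000)(0.6252) = 0.5909.
θ_z = arccos(0.5909) = 53.78°, so the elevation is 90° − 53.78° = 36.22°.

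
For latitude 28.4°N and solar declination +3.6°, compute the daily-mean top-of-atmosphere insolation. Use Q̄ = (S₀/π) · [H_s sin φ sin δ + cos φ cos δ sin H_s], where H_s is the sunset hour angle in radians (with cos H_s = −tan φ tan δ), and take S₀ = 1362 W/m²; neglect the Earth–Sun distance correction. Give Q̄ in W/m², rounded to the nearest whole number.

401 W/m²

−tan φ tan δ = −(0.5407)(0.0629) = -0.0340; H_s = arccos(-0.0340) = 91.95°. In radians, H_s = 1.6048.
H_s sin φ sin δ = 1.6048 × 0.4756 × 0.0628 = 0.0479.
cos φ cos δ sin H_s = 0.8796 × 0.9980 × 0.9994 = 0.8773.
Q̄ = (1362/π) × (0.0479 + 0.8773) = 433.54 × 0.9252 = 401.11 W/m².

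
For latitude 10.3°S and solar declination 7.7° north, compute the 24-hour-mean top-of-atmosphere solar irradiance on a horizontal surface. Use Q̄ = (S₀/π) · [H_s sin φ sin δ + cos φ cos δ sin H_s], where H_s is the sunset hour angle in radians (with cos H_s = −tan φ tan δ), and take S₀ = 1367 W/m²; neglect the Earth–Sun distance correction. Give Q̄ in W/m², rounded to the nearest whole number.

408 W/m²

−tan φ tan δ = −(-0.1817)(0.1352) = 0.0246; H_s = arccos(0.0246) = 88.59°. In radians, H_s = 1.5462.
H_s sin φ sin δ = 1.5462 × -0.1788 × 0.1340 = -0.0370.
cos φ cos δ sin H_s = 0.9839 × 0.9910 × 0.9997 = 0.9748.
Q̄ = (1367/π) × (-0.0370 + 0.9748) = 435.13 × 0.9378 = 408.06 W/m².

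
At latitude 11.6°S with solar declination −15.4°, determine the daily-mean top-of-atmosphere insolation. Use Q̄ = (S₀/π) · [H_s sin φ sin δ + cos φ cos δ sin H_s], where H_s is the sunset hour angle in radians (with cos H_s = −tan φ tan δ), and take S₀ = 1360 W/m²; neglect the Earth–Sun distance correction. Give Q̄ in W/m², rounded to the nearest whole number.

446 W/m²

The sunset hour angle satisfies cos H_s = −tan φ tan δ = -0.0565, giving H_s = 93.24°. In radians, H_s = 1.6273.
H_s sin φ sin δ = 1.6273 × -0.2011 × -0.2656 = 0.0869.
cos φ cos δ sin H_s = 0.9796 × 0.9641 × 0.9984 = 0.9429.
Q̄ = (1360/π) × (0.0869 + 0.9429) = 432.90 × 1.0298 = 445.80 W/m².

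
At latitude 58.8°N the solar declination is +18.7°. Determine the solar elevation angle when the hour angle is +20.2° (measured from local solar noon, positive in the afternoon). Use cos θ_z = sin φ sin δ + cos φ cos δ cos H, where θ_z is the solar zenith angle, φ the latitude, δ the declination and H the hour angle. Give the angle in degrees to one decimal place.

47.3°

cos θ_z = sin(58.8°) sin(18.7°) + cos(58.8°) cos(18.7°) cos(20.20°) = 0.2742 + 0.4605 = 0.7347.
θ_z = arccos(0.7347) = 42.72°, so the elevation is 90° − 42.72° = 47.28°.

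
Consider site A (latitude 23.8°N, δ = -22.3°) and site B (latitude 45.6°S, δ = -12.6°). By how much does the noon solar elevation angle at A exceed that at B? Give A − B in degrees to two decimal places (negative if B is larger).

A: 90° − |23.8 − (-22.3)| = 43.90°.
B: 90° − |-45.6 − (-12.6)| = 57.00°.
A − B = 43.90 − 57.00 = -13.10°.

-13.10°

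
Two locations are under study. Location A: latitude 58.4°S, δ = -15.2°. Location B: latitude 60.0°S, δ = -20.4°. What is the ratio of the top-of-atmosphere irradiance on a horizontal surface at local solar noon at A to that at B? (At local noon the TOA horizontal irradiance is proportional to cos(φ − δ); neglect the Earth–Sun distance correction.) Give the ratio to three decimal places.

0.946

A: cos θ_z = cos(-58.4° − (-15.2°)) = 0.7290.
B: cos θ_z = cos(-60.0° − (-20.4°)) = 0.7705.
Ratio A/B = 0.7290 / 0.7705 = 0.9461.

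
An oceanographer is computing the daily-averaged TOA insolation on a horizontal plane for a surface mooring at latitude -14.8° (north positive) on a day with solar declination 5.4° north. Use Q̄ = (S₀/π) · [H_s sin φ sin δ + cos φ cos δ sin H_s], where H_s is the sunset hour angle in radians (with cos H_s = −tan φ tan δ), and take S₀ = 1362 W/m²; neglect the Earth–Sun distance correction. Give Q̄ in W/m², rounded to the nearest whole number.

401 W/m²

−tan φ tan δ = −(-0.2642)(0.0945) = 0.0250; H_s = arccos(0.0250) = 88.57°. In radians, H_s = 1.5458.
H_s sin φ sin δ = 1.5458 × -0.2554 × 0.0941 = -0.0372.
cos φ cos δ sin H_s = 0.9668 × 0.9956 × 0.9997 = 0.9623.
Q̄ = (1362/π) × (-0.0372 + 0.9623) = 433.54 × 0.9251 = 401.07 W/m².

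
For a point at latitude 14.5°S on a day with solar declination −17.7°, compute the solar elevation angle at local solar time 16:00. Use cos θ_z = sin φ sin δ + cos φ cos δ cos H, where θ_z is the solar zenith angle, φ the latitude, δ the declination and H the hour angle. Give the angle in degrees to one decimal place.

Hour angle H = 15° × (16 − 12) = 60.00°.
cos θ_z = sin(-14.5°) sin(-17.7°) + cos(-14.5°) cos(-17.7°) cos(60.00°) = 0.0761 + 0.4612 = 0.5373.
θ_z = arccos(0.5373) = 57.50°, so the elevation is 90° − 57.50° = 32.50°.

32.5°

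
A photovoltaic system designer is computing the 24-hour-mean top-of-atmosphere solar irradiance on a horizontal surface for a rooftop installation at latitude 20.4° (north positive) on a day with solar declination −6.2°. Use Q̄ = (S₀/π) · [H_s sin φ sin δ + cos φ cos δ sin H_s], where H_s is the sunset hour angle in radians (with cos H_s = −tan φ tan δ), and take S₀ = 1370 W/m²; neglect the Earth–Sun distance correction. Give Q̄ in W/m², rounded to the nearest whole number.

381 W/m²

−tan φ tan δ = −(0.3719)(-0.1086) = 0.0404; H_s = arccos(0.0404) = 87.68°. In radians, H_s = 1.5303.
H_s sin φ sin δ = 1.5303 × 0.3486 × -0.1080 = -0.0576.
cos φ cos δ sin H_s = 0.9373 × 0.9942 × 0.9992 = 0.9311.
Q̄ = (1370/π) × (-0.0576 + 0.9311) = 436.08 × 0.8735 = 380.92 W/m².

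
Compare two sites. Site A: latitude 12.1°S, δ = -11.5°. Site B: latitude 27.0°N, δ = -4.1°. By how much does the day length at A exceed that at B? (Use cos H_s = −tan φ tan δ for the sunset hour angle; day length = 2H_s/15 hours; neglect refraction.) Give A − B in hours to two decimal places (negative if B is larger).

+0.61 h

A: H_s = arccos(−tan -12.1° · tan -11.5°) = 92.50°, so 2H_s/15 = 12.3333 h.
B: H_s = arccos(−tan 27.0° · tan -4.1°) = 87.91°, so 2H_s/15 = 11.7213 h.
A − B = 12.3333 − 11.7213 = 0.6120 h.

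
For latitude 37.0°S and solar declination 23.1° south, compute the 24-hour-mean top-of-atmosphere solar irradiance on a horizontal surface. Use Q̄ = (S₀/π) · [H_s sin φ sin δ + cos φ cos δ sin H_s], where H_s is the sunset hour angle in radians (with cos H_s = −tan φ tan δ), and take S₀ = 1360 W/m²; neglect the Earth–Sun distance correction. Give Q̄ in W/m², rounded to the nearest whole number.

495 W/m²

The sunset hour angle satisfies cos H_s = −tan φ tan δ = -0.3214, giving H_s = 108.75°. In radians, H_s = 1.8980.
H_s sin φ sin δ = 1.8980 × -0.6018 × -0.3923 = 0.4481.
cos φ cos δ sin H_s = 0.7986 × 0.9198 × 0.9469 = 0.6955.
Q̄ = (1360/π) × (0.4481 + 0.6955) = 432.90 × 1.1436 = 495.06 W/m².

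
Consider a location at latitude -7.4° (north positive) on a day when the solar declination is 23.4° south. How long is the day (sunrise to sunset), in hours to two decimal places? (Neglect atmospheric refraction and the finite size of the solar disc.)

12.43 hours

cos H_s = −tan(-7.4°) · tan(-23.4°) = -0.0562, so H_s = arccos(-0.0562) = 93.22°.
Day length = 2 H_s / 15° h⁻¹ = 186.44° / 15 = 12.429 h.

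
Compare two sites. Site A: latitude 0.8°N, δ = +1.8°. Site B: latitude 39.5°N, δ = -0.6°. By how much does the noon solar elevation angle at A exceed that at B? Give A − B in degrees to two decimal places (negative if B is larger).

+39.10°

A: 90° − |0.8 − (1.8)| = 89.00°.
B: 90° − |39.5 − (-0.6)| = 49.90°.
A − B = 89.00 − 49.90 = 39.10°.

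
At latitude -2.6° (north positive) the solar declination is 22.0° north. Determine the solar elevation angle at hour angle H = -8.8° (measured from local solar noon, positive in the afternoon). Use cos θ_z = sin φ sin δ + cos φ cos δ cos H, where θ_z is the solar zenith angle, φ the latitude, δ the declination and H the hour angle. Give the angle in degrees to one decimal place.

cos θ_z = sin φ sin δ + cos φ cos δ cos H = (-0.0454)(0.3746) + (0.9990)(0.9272)(0.9882) = 0.8983.
θ_z = arccos(0.8983) = 26.06°, so the elevation is 90° − 26.06° = 63.94°.

63.9°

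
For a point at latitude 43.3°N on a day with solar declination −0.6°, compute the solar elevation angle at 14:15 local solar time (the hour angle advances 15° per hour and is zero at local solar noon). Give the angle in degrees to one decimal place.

Hour angle H = 15° × (14.25 − 12) = 33.75°.
cos θ_z = sin φ sin δ + cos φ cos δ cos H = (0.6858)(-0.0105) + (0.7278)(0.9999)(0.8315) = 0.5979.
θ_z = arccos(0.5979) = 53.28°, so the elevation is 90° − 53.28° = 36.72°.

36.7°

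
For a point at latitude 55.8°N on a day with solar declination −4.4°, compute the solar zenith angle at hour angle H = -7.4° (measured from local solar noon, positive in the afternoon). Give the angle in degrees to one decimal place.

cos θ_z = sin(55.8°) sin(-4.4°) + cos(55.8°) cos(-4.4°) cos(-7.40°) = -0.0635 + 0.5558 = 0.4923.
θ_z = arccos(0.4923) = 60.51°.

60.5°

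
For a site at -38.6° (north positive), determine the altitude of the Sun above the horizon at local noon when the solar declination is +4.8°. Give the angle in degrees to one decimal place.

46.6°

At local solar noon the hour angle is zero, so the elevation is 90° − |φ − δ| = 90° − |-38.6° − (4.8°)| = 90° − 43.4° = 46.6°.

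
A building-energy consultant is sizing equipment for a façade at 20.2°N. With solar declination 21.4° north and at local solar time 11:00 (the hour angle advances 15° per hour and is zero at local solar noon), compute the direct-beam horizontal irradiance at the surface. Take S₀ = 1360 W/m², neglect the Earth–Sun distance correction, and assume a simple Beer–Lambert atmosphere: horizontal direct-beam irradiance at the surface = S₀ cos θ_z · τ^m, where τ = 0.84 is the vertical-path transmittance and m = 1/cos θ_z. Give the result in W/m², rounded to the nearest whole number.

1102 W/m²

Hour angle H = 15° × (11 − 12) = -15.00°.
cos θ_z = sin φ sin δ + cos φ cos δ cos H = (0.3453)(0.3649) + (0.9385)(0.9311)(0.9659) = 0.9700.
Air mass m = 1/cos θ_z = 1/0.9700 = 1.031; τ^m = 0.84^1.031 = 0.8355.
Surface direct beam = 1360 × 0.9700 × 0.8355 = 1102.19 W/m².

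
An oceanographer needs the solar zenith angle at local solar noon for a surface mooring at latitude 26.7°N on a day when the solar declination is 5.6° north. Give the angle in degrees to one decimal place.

At local solar noon the hour angle is zero, so the zenith angle is |φ − δ| = |26.7° − (5.6°)| = 21.1°.

21.1°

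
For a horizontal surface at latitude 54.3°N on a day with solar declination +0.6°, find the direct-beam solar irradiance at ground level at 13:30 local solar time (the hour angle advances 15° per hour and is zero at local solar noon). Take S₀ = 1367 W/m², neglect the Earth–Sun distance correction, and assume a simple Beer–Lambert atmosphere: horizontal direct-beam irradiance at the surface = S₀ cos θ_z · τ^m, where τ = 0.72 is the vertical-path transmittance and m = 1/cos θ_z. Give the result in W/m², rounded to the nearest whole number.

411 W/m²

Hour angle H = 15° × (13.5 − 12) = 22.50°.
cos θ_z = sin φ sin δ + cos φ cos δ cos H = (0.8121)(0.0105) + (0.5835)(0.9999)(0.9239) = 0.5476.
Air mass m = 1/cos θ_z = 1/0.5476 = 1.826; τ^m = 0.72^1.826 = 0.5489.
Surface direct beam = 1367 × 0.5476 × 0.5489 = 410.89 W/m².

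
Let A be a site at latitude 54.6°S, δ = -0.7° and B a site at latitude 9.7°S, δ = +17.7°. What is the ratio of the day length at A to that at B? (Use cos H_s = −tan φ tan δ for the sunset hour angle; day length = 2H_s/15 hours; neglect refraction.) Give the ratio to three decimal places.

1.047

A: H_s = arccos(−tan -54.6° · tan -0.7°) = 90.99°, so 2H_s/15 = 12.1320 h.
B: H_s = arccos(−tan -9.7° · tan 17.7°) = 86.87°, so 2H_s/15 = 11.5827 h.
Ratio A/B = 12.1320 / 11.5827 = 1.0474.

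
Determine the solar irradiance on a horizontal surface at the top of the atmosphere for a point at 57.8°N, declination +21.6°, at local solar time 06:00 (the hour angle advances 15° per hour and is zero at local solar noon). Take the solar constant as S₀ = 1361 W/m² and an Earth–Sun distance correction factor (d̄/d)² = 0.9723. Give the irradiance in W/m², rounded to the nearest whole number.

Hour angle H = 15° × (6 − 12) = -90.00°.
With φ = 57.8°, δ = 21.6°, H = -90.00°: sin φ sin δ = 0.3115, cos φ cos δ cos H = 0.0000, so cos θ_z = 0.3115.
Top-of-atmosphere irradiance = S₀ (d̄/d)² cos θ_z = 1361 × 0.9723 × 0.3115 = 412.21 W/m².

412 W/m²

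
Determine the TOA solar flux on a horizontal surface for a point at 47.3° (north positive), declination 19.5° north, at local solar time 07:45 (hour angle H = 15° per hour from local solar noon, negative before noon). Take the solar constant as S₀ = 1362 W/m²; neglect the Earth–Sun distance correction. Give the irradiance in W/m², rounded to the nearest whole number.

Hour angle H = 15° × (7.75 − 12) = -63.75°.
cos θ_z = sin(47.3°) sin(19.5°) + cos(47.3°) cos(19.5°) cos(-63.75°) = 0.2453 + 0.2827 = 0.5280.
Top-of-atmosphere irradiance = S₀ cos θ_z = 1362 × 0.5280 = 719.14 W/m².

719 W/m²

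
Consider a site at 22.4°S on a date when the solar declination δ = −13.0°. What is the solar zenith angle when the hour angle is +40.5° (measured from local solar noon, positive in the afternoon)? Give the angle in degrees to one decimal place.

With φ = -22.4°, δ = -13.0°, H = 40.50°: sin φ sin δ = 0.0857, cos φ cos δ cos H = 0.6850, so cos θ_z = 0.7707.
θ_z = arccos(0.7707) = 39.58°.

39.6°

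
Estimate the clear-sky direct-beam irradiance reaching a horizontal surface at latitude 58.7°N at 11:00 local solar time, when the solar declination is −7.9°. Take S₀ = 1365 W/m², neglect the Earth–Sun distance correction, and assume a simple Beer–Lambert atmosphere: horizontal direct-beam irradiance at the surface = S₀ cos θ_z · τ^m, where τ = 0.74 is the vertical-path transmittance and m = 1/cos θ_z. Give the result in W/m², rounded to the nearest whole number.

234 W/m²

Hour angle H = 15° × (11 − 12) = -15.00°.
cos θ_z = sin φ sin δ + cos φ cos δ cos H = (0.8545)(-0.1374) + (0.5195)(0.9905)(0.9659) = 0.3796.
Air mass m = 1/cos θ_z = 1/0.3796 = 2.634; τ^m = 0.74^2.634 = 0.4524.
Surface direct beam = 1365 × 0.3796 × 0.4524 = 234.41 W/m².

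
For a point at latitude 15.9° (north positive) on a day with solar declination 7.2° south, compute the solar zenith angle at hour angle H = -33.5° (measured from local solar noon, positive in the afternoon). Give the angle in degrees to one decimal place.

With φ = 15.9°, δ = -7.2°, H = -33.50°: sin φ sin δ = -0.0343, cos φ cos δ cos H = 0.7957, so cos θ_z = 0.7614.
θ_z = arccos(0.7614) = 40.41°.

40.4°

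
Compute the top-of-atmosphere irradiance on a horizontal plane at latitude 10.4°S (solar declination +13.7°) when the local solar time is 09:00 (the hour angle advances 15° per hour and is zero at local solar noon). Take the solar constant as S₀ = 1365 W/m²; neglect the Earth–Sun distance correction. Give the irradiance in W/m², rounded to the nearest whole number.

Hour angle H = 15° × (9 − 12) = -45.00°.
cos θ_z = sin(-10.4°) sin(13.7°) + cos(-10.4°) cos(13.7°) cos(-45.00°) = -0.0428 + 0.6757 = 0.6329.
Top-of-atmosphere irradiance = S₀ cos θ_z = 1365 × 0.6329 = 863.91 W/m².

864 W/m²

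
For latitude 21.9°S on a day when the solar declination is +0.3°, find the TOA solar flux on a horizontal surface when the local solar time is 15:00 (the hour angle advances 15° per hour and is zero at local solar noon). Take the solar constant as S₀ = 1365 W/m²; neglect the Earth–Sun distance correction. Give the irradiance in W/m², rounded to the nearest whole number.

Hour angle H = 15° × (15 − 12) = 45.00°.
With φ = -21.9°, δ = 0.3°, H = 45.00°: sin φ sin δ = -0.0020, cos φ cos δ cos H = 0.6561, so cos θ_z = 0.6541.
Top-of-atmosphere irradiance = S₀ cos θ_z = 1365 × 0.6541 = 892.85 W/m².

893 W/m²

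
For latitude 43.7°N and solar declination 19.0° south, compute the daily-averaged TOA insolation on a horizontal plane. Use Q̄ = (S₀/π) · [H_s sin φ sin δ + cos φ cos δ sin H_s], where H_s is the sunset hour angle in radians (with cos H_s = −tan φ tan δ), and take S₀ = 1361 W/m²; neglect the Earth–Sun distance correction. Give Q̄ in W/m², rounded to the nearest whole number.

cos H_s = −tan(43.7°) · tan(-19.0°) = 0.3290, so H_s = arccos(0.3290) = 70.79°. In radians, H_s = 1.2355.
H_s sin φ sin δ = 1.2355 × 0.6909 × -0.3256 = -0.2779.
cos φ cos δ sin H_s = 0.7230 × 0.9455 × 0.9443 = 0.6455.
Q̄ = (1361/π) × (-0.2779 + 0.6455) = 433.22 × 0.3676 = 159.25 W/m².

159 W/m²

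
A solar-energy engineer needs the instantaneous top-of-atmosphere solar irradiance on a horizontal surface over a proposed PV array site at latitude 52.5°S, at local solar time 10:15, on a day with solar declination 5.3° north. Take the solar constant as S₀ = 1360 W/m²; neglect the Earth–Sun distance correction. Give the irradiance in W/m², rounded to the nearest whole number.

Hour angle H = 15° × (10.25 − 12) = -26.25°.
cos θ_z = sin(-52.5°) sin(5.3°) + cos(-52.5°) cos(5.3°) cos(-26.25°) = -0.0733 + 0.5436 = 0.4703.
Top-of-atmosphere irradiance = S₀ cos θ_z = 1360 × 0.4703 = 639.61 W/m².

640 W/m²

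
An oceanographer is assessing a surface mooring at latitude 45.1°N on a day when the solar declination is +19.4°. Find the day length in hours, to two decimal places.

cos H_s = −tan(45.1°) · tan(19.4°) = -0.3534, so H_s = arccos(-0.3534) = 110.70°.
Day length = 2 H_s / 15° h⁻¹ = 221.40° / 15 = 14.760 h.

14.76 hours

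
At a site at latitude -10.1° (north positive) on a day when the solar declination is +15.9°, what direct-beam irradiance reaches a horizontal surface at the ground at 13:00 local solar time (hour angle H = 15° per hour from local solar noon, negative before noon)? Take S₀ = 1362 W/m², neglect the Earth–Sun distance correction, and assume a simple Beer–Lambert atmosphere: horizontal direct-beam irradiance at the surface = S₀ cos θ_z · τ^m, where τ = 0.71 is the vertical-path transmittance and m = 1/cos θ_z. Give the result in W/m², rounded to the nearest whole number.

795 W/m²

Hour angle H = 15° × (13 − 12) = 15.00°.
cos θ_z = sin(-10.1°) sin(15.9°) + cos(-10.1°) cos(15.9°) cos(15.00°) = -0.0480 + 0.9146 = 0.8666.
Air mass m = 1/cos θ_z = 1/0.8666 = 1.154; τ^m = 0.71^1.154 = 0.6735.
Surface direct beam = 1362 × 0.8666 × 0.6735 = 794.94 W/m².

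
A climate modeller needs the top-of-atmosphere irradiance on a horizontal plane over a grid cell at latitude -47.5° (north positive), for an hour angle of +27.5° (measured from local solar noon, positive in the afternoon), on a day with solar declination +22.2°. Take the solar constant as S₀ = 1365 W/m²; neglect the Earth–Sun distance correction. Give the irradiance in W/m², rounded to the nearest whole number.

With φ = -47.5°, δ = 22.2°, H = 27.50°: sin φ sin δ = -0.2786, cos φ cos δ cos H = 0.5548, so cos θ_z = 0.2762.
Top-of-atmosphere irradiance = S₀ cos θ_z = 1365 × 0.2762 = 377.01 W/m².

377 W/m²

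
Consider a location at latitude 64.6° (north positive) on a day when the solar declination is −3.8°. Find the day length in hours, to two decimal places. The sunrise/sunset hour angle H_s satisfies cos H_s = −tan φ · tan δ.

The sunset hour angle satisfies cos H_s = −tan φ tan δ = 0.1399, giving H_s = 81.96°.
Day length = 2 H_s / 15° h⁻¹ = 163.92° / 15 = 10.928 h.

10.93 hours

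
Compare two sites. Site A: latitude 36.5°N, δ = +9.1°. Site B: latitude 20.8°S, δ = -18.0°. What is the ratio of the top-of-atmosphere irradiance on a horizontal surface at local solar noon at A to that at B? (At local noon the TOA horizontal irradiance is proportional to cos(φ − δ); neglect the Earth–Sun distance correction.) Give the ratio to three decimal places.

0.889

A: cos θ_z = cos(36.5° − (9.1°)) = 0.8878.
B: cos θ_z = cos(-20.8° − (-18.0°)) = 0.9988.
Ratio A/B = 0.8878 / 0.9988 = 0.8889.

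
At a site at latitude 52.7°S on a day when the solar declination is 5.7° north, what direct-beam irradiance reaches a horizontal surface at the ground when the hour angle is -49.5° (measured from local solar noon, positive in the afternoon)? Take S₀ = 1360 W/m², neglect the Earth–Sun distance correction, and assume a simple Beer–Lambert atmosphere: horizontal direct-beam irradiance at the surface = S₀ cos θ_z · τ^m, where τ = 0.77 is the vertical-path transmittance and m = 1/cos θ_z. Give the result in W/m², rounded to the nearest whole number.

184 W/m²

cos θ_z = sin(-52.7°) sin(5.7°) + cos(-52.7°) cos(5.7°) cos(-49.50°) = -0.0790 + 0.3916 = 0.3126.
Air mass m = 1/cos θ_z = 1/0.3126 = 3.199; τ^m = 0.77^3.199 = 0.4334.
Surface direct beam = 1360 × 0.3126 × 0.4334 = 184.25 W/m².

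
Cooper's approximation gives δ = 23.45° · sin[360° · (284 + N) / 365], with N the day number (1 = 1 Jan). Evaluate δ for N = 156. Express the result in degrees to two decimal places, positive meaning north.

360 × (284 + 156) / 365 = 433.973°; sin(433.973°) = 0.9611.
δ = 23.45 × 0.9611 = 22.538° ≈ +22.54°.

+22.54°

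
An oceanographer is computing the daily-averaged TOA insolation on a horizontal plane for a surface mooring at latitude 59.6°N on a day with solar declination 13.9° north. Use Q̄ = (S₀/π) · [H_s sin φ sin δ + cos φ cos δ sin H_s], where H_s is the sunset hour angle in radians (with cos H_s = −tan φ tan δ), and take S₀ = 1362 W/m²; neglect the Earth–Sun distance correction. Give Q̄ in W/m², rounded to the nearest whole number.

373 W/m²

−tan φ tan δ = −(1.7045)(0.2475) = -0.4219; H_s = arccos(-0.4219) = 114.95°. In radians, H_s = 2.0063.
H_s sin φ sin δ = 2.0063 × 0.8625 × 0.2402 = 0.4157.
cos φ cos δ sin H_s = 0.5060 × 0.9707 × 0.9067 = 0.4453.
Q̄ = (1362/π) × (0.4157 + 0.4453) = 433.54 × 0.8610 = 373.28 W/m².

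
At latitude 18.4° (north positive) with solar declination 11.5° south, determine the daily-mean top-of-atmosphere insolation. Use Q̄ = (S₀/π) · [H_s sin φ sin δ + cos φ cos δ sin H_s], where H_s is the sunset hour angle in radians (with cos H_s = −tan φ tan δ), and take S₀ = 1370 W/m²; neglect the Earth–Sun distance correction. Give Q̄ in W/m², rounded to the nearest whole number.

363 W/m²

The sunset hour angle satisfies cos H_s = −tan φ tan δ = 0.0677, giving H_s = 86.12°. In radians, H_s = 1.5031.
H_s sin φ sin δ = 1.5031 × 0.3156 × -0.1994 = -0.0946.
cos φ cos δ sin H_s = 0.9489 × 0.9799 × 0.9977 = 0.9277.
Q̄ = (1370/π) × (-0.0946 + 0.9277) = 436.08 × 0.8331 = 363.30 W/m².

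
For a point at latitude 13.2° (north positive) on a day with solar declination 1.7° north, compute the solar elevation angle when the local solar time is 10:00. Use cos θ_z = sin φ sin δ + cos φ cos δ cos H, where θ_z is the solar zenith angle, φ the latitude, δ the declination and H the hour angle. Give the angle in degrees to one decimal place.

58.2°

Hour angle H = 15° × (10 − 12) = -30.00°.
With φ = 13.2°, δ = 1.7°, H = -30.00°: sin φ sin δ = 0.0068, cos φ cos δ cos H = 0.8428, so cos θ_z = 0.8496.
θ_z = arccos(0.8496) = 31.83°, so the elevation is 90° − 31.83° = 58.17°.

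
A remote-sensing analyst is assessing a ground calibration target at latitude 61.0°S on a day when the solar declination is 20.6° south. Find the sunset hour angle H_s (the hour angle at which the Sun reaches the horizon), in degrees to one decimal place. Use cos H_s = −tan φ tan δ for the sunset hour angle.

−tan φ tan δ = −(-1.8040)(-0.3759) = -0.6781; H_s = arccos(-0.6781) = 132.70°.

132.7°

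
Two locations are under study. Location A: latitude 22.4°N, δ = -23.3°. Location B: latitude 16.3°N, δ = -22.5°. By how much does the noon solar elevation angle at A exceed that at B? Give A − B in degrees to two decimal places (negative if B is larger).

A: 90° − |22.4 − (-23.3)| = 44.30°.
B: 90° − |16.3 − (-22.5)| = 51.20°.
A − B = 44.30 − 51.20 = -6.90°.

-6.90°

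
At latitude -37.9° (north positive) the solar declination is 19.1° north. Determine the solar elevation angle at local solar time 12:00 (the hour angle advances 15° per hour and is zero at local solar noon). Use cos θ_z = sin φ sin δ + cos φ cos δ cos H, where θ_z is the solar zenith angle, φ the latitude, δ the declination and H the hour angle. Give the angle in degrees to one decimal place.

Hour angle H = 15° × (12 − 12) = 0.00°.
With φ = -37.9°, δ = 19.1°, H = 0.00°: sin φ sin δ = -0.2010, cos φ cos δ cos H = 0.7456, so cos θ_z = 0.5446.
θ_z = arccos(0.5446) = 57.00°, so the elevation is 90° − 57.00° = 33.00°.

33.0°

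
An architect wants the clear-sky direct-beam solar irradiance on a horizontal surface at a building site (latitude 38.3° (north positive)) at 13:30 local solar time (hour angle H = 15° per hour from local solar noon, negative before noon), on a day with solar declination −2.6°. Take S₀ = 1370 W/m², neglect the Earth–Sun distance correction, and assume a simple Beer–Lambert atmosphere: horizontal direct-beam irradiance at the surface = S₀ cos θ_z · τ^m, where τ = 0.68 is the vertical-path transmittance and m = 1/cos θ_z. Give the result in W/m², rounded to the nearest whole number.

548 W/m²

Hour angle H = 15° × (13.5 − 12) = 22.50°.
cos θ_z = sin φ sin δ + cos φ cos δ cos H = (0.6198)(-0.0454) + (0.7848)(0.9990)(0.9239) = 0.6962.
Air mass m = 1/cos θ_z = 1/0.6962 = 1.436; τ^m = 0.68^1.436 = 0.5748.
Surface direct beam = 1370 × 0.6962 × 0.5748 = 548.24 W/m².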